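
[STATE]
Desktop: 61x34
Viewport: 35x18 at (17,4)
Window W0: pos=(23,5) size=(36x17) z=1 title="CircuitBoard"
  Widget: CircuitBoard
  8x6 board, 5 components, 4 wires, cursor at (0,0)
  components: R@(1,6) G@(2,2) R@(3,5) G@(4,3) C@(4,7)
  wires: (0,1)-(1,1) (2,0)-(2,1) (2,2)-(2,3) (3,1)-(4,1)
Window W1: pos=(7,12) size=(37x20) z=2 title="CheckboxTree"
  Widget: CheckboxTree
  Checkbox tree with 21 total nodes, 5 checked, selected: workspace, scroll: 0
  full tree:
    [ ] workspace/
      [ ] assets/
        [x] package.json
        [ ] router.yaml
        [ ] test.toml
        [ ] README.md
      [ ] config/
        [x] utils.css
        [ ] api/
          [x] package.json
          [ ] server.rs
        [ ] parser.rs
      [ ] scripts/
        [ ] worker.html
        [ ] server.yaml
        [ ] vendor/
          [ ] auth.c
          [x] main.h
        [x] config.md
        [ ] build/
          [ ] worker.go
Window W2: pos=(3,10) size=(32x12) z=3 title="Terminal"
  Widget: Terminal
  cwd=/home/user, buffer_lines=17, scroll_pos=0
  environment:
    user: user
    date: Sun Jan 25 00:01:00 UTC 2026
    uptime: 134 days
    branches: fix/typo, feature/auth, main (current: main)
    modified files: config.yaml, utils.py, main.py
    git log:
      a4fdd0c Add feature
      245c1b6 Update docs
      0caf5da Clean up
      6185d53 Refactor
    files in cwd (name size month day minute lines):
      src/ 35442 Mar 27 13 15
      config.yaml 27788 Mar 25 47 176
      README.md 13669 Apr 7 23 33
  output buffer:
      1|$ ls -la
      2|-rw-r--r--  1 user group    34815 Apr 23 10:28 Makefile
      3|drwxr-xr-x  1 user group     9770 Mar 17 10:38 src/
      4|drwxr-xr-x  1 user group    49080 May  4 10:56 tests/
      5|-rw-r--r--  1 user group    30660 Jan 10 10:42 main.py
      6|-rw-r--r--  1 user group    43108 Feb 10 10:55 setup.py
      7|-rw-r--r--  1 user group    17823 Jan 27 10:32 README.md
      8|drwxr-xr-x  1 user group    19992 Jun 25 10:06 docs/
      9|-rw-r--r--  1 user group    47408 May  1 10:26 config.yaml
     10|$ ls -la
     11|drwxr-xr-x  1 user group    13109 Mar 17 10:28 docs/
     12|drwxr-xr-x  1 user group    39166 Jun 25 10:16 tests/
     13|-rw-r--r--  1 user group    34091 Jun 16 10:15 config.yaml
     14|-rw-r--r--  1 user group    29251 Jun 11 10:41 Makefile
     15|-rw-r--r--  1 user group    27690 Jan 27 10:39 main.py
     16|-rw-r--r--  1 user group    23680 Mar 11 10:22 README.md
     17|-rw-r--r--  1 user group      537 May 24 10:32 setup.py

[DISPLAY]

                                   
      ┏━━━━━━━━━━━━━━━━━━━━━━━━━━━━
      ┃ CircuitBoard               
      ┠────────────────────────────
      ┃   0 1 2 3 4 5 6 7          
      ┃0  [.]  ·                   
━━━━━━━━━━━━━━━━━┓                 
                 ┃                 
─────────────────┨━━━━━━━━┓        
                 ┃        ┃        
 user group    34┃────────┨        
 user group     9┃        ┃    R   
 user group    49┃        ┃        
 user group    30┃        ┃        
 user group    43┃        ┃        
 user group    17┃        ┃        
 user group    19┃        ┃        
━━━━━━━━━━━━━━━━━┛        ┃━━━━━━━━


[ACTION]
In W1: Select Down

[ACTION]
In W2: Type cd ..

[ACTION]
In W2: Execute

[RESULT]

                                   
      ┏━━━━━━━━━━━━━━━━━━━━━━━━━━━━
      ┃ CircuitBoard               
      ┠────────────────────────────
      ┃   0 1 2 3 4 5 6 7          
      ┃0  [.]  ·                   
━━━━━━━━━━━━━━━━━┓                 
                 ┃                 
─────────────────┨━━━━━━━━┓        
 user group    34┃        ┃        
 user group    29┃────────┨        
 user group    27┃        ┃    R   
 user group    23┃        ┃        
 user group      ┃        ┃        
                 ┃        ┃        
                 ┃        ┃        
                 ┃        ┃        
━━━━━━━━━━━━━━━━━┛        ┃━━━━━━━━


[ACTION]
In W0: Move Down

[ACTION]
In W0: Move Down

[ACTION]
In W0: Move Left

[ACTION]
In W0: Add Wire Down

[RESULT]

                                   
      ┏━━━━━━━━━━━━━━━━━━━━━━━━━━━━
      ┃ CircuitBoard               
      ┠────────────────────────────
      ┃   0 1 2 3 4 5 6 7          
      ┃0       ·                   
━━━━━━━━━━━━━━━━━┓                 
                 ┃                 
─────────────────┨━━━━━━━━┓        
 user group    34┃        ┃        
 user group    29┃────────┨        
 user group    27┃        ┃    R   
 user group    23┃        ┃        
 user group      ┃        ┃        
                 ┃        ┃        
                 ┃        ┃        
                 ┃        ┃        
━━━━━━━━━━━━━━━━━┛        ┃━━━━━━━━


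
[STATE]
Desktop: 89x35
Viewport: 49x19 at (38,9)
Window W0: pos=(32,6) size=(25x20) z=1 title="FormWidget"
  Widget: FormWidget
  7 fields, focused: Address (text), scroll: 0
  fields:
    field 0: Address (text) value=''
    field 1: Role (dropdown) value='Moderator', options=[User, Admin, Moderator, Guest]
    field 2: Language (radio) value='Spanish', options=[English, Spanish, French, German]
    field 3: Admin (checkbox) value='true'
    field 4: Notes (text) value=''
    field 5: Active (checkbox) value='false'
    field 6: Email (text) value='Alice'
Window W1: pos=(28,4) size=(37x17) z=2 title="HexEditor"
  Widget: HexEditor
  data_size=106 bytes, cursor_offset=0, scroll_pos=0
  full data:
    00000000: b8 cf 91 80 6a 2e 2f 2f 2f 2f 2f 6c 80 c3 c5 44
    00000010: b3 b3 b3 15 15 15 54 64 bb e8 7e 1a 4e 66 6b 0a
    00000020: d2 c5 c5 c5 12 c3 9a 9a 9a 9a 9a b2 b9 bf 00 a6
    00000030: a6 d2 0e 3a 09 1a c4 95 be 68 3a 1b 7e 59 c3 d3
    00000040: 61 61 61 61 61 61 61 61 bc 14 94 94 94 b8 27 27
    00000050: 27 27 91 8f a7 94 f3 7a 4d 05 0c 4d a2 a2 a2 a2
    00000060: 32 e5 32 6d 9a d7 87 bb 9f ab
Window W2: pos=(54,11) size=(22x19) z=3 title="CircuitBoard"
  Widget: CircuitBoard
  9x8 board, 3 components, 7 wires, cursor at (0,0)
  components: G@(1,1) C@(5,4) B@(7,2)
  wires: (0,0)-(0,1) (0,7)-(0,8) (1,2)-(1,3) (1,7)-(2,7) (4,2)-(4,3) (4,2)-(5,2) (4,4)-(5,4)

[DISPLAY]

 d2 c5 c5 c5 12 c3 9a 9a  ┃                      
 a6 d2 0e 3a 09 1a c4 95  ┃                      
 61 61 61 61 61 ┏━━━━━━━━━━━━━━━━━━━━┓           
 27 27 91 8f a7 ┃ CircuitBoard       ┃           
 32 e5 32 6d 9a ┠────────────────────┨           
                ┃   0 1 2 3 4 5 6 7 8┃           
                ┃0  [.]─ ·           ┃           
                ┃                    ┃           
                ┃1       G   · ─ ·   ┃           
                ┃                    ┃           
                ┃2                   ┃           
━━━━━━━━━━━━━━━━┃                    ┃           
                ┃3                   ┃           
                ┃                    ┃           
                ┃4           · ─ ·   ┃           
                ┃            │       ┃           
━━━━━━━━━━━━━━━━┃5           ·       ┃           
                ┃                    ┃           
                ┃6                   ┃           


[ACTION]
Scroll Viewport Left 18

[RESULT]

        ┃00000020  d2 c5 c5 c5 12 c3 9a 9a  ┃    
        ┃00000030  a6 d2 0e 3a 09 1a c4 95  ┃    
        ┃00000040  61 61 61 61 61 ┏━━━━━━━━━━━━━━
        ┃00000050  27 27 91 8f a7 ┃ CircuitBoard 
        ┃00000060  32 e5 32 6d 9a ┠──────────────
        ┃                         ┃   0 1 2 3 4 5
        ┃                         ┃0  [.]─ ·     
        ┃                         ┃              
        ┃                         ┃1       G   · 
        ┃                         ┃              
        ┃                         ┃2             
        ┗━━━━━━━━━━━━━━━━━━━━━━━━━┃              
            ┃                     ┃3             
            ┃                     ┃              
            ┃                     ┃4           · 
            ┃                     ┃            │ 
            ┗━━━━━━━━━━━━━━━━━━━━━┃5           · 
                                  ┃              
                                  ┃6             


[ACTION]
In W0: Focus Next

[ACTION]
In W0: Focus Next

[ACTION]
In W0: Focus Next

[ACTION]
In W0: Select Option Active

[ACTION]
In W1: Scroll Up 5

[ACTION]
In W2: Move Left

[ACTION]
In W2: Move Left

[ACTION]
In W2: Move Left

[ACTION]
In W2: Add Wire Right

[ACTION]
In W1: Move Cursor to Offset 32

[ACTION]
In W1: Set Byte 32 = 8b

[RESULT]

        ┃00000020  8B c5 c5 c5 12 c3 9a 9a  ┃    
        ┃00000030  a6 d2 0e 3a 09 1a c4 95  ┃    
        ┃00000040  61 61 61 61 61 ┏━━━━━━━━━━━━━━
        ┃00000050  27 27 91 8f a7 ┃ CircuitBoard 
        ┃00000060  32 e5 32 6d 9a ┠──────────────
        ┃                         ┃   0 1 2 3 4 5
        ┃                         ┃0  [.]─ ·     
        ┃                         ┃              
        ┃                         ┃1       G   · 
        ┃                         ┃              
        ┃                         ┃2             
        ┗━━━━━━━━━━━━━━━━━━━━━━━━━┃              
            ┃                     ┃3             
            ┃                     ┃              
            ┃                     ┃4           · 
            ┃                     ┃            │ 
            ┗━━━━━━━━━━━━━━━━━━━━━┃5           · 
                                  ┃              
                                  ┃6             


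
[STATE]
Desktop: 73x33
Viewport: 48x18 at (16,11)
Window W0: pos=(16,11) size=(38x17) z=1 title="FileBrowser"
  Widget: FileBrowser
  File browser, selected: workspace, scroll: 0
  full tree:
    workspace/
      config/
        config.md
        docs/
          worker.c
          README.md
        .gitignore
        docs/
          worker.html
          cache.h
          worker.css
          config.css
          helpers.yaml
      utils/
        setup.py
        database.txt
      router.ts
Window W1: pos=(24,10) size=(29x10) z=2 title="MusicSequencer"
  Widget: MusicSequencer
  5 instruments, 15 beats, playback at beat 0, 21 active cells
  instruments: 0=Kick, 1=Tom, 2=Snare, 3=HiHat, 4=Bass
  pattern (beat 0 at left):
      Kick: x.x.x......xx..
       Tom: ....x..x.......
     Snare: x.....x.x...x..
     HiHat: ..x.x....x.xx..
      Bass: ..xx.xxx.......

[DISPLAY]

┏━━━━━━━┃ MusicSequencer            ┃┓          
┃ FileBr┠───────────────────────────┨┃          
┠───────┃      ▼12345678901234      ┃┨          
┃> [-] w┃  Kick█·█·█······██··      ┃┃          
┃    [+]┃   Tom····█··█·······      ┃┃          
┃    [+]┃ Snare█·····█·█···█··      ┃┃          
┃    rou┃ HiHat··█·█····█·██··      ┃┃          
┃       ┃  Bass··██·███·······      ┃┃          
┃       ┗━━━━━━━━━━━━━━━━━━━━━━━━━━━┛┃          
┃                                    ┃          
┃                                    ┃          
┃                                    ┃          
┃                                    ┃          
┃                                    ┃          
┃                                    ┃          
┃                                    ┃          
┗━━━━━━━━━━━━━━━━━━━━━━━━━━━━━━━━━━━━┛          
                                                


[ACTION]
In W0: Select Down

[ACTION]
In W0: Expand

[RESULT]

┏━━━━━━━┃ MusicSequencer            ┃┓          
┃ FileBr┠───────────────────────────┨┃          
┠───────┃      ▼12345678901234      ┃┨          
┃  [-] w┃  Kick█·█·█······██··      ┃┃          
┃  > [-]┃   Tom····█··█·······      ┃┃          
┃      c┃ Snare█·····█·█···█··      ┃┃          
┃      [┃ HiHat··█·█····█·██··      ┃┃          
┃      .┃  Bass··██·███·······      ┃┃          
┃      [┗━━━━━━━━━━━━━━━━━━━━━━━━━━━┛┃          
┃    [+] utils/                      ┃          
┃    router.ts                       ┃          
┃                                    ┃          
┃                                    ┃          
┃                                    ┃          
┃                                    ┃          
┃                                    ┃          
┗━━━━━━━━━━━━━━━━━━━━━━━━━━━━━━━━━━━━┛          
                                                


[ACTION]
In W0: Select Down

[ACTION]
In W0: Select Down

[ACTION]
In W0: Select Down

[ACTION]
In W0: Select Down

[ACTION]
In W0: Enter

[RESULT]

┏━━━━━━━┃ MusicSequencer            ┃┓          
┃ FileBr┠───────────────────────────┨┃          
┠───────┃      ▼12345678901234      ┃┨          
┃  [-] w┃  Kick█·█·█······██··      ┃┃          
┃    [-]┃   Tom····█··█·······      ┃┃          
┃      c┃ Snare█·····█·█···█··      ┃┃          
┃      [┃ HiHat··█·█····█·██··      ┃┃          
┃       ┃  Bass··██·███·······      ┃┃          
┃      >┗━━━━━━━━━━━━━━━━━━━━━━━━━━━┛┃          
┃      .gitignore                    ┃          
┃      [-] docs/                     ┃          
┃        worker.html                 ┃          
┃        cache.h                     ┃          
┃        worker.css                  ┃          
┃        config.css                  ┃          
┃        helpers.yaml                ┃          
┗━━━━━━━━━━━━━━━━━━━━━━━━━━━━━━━━━━━━┛          
                                                


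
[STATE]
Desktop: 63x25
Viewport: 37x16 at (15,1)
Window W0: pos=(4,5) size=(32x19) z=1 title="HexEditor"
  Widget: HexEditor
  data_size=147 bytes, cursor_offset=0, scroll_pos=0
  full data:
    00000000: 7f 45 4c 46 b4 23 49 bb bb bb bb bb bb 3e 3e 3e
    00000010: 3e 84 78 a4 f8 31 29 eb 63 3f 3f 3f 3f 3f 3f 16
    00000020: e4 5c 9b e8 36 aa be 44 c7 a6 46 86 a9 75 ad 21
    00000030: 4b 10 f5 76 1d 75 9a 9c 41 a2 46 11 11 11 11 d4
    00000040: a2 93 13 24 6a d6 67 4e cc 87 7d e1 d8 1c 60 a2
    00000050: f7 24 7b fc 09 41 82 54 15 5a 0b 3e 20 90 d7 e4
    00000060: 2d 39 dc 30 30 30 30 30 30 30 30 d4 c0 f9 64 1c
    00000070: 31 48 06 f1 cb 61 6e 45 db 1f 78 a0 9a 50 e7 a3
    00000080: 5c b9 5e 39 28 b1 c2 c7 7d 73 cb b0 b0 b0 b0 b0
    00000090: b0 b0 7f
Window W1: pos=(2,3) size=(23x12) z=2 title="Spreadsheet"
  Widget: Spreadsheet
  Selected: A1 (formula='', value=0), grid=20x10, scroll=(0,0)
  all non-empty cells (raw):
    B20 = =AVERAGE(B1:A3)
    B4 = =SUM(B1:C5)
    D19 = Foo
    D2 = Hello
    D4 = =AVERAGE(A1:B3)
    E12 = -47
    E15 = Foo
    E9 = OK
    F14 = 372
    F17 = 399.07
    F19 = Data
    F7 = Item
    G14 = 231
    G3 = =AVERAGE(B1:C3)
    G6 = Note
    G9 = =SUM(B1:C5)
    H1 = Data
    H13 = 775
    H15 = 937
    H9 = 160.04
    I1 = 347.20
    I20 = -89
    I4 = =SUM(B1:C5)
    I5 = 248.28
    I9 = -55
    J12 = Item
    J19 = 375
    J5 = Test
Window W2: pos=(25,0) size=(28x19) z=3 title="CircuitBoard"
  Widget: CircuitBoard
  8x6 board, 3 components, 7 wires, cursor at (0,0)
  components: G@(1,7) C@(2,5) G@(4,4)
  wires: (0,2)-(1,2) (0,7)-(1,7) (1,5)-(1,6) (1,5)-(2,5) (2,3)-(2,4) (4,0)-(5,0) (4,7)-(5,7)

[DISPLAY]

          ┃ CircuitBoard             
          ┠──────────────────────────
━━━━━━━━━┓┃   0 1 2 3 4 5 6 7        
         ┃┃0  [.]      ·             
─────────┨┃            │             
         ┃┃1           ·           · 
   B     ┃┃                        │ 
---------┃┃2               · ─ ·   C 
       0 ┃┃                          
       0 ┃┃3                         
       0 ┃┃                          
#CIRC!   ┃┃4   ·               G     
       0 ┃┃    │                     
━━━━━━━━━┛┃5   ·                     
31 48 06 f┃Cursor: (0,0)             
5c b9 5e 3┃                          


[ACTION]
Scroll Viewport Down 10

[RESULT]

       0 ┃┃                          
       0 ┃┃3                         
       0 ┃┃                          
#CIRC!   ┃┃4   ·               G     
       0 ┃┃    │                     
━━━━━━━━━┛┃5   ·                     
31 48 06 f┃Cursor: (0,0)             
5c b9 5e 3┃                          
b0 b0 7f  ┃                          
          ┗━━━━━━━━━━━━━━━━━━━━━━━━━━
                    ┃                
                    ┃                
                    ┃                
                    ┃                
━━━━━━━━━━━━━━━━━━━━┛                
                                     


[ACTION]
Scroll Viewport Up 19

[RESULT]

          ┏━━━━━━━━━━━━━━━━━━━━━━━━━━
          ┃ CircuitBoard             
          ┠──────────────────────────
━━━━━━━━━┓┃   0 1 2 3 4 5 6 7        
         ┃┃0  [.]      ·             
─────────┨┃            │             
         ┃┃1           ·           · 
   B     ┃┃                        │ 
---------┃┃2               · ─ ·   C 
       0 ┃┃                          
       0 ┃┃3                         
       0 ┃┃                          
#CIRC!   ┃┃4   ·               G     
       0 ┃┃    │                     
━━━━━━━━━┛┃5   ·                     
31 48 06 f┃Cursor: (0,0)             


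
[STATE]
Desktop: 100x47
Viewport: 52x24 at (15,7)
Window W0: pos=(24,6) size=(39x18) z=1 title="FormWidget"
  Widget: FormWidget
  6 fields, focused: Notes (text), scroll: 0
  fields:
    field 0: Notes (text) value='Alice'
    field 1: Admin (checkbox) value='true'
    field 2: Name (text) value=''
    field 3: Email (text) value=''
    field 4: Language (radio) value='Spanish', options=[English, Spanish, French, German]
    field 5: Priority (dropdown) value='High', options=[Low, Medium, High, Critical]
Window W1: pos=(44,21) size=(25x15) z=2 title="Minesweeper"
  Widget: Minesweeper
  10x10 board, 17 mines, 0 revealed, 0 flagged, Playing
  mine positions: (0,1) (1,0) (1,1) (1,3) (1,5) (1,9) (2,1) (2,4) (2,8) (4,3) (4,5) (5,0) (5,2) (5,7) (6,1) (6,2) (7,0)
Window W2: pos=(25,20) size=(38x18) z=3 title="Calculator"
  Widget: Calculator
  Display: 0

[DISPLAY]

         ┃ FormWidget                          ┃    
         ┠─────────────────────────────────────┨    
         ┃> Notes:      [Alice                ]┃    
         ┃  Admin:      [x]                    ┃    
         ┃  Name:       [                     ]┃    
         ┃  Email:      [                     ]┃    
         ┃  Language:   ( ) English  (●) Spanis┃    
         ┃  Priority:   [High                ▼]┃    
         ┃                                     ┃    
         ┃                                     ┃    
         ┃                                     ┃    
         ┃                                     ┃    
         ┃                                     ┃    
         ┃┏━━━━━━━━━━━━━━━━━━━━━━━━━━━━━━━━━━━━┓    
         ┃┃ Calculator                         ┃━━━━
         ┃┠────────────────────────────────────┨    
         ┗┃                                   0┃────
          ┃┌───┬───┬───┬───┐                   ┃    
          ┃│ 7 │ 8 │ 9 │ ÷ │                   ┃    
          ┃├───┼───┼───┼───┤                   ┃    
          ┃│ 4 │ 5 │ 6 │ × │                   ┃    
          ┃├───┼───┼───┼───┤                   ┃    
          ┃│ 1 │ 2 │ 3 │ - │                   ┃    
          ┃├───┼───┼───┼───┤                   ┃    


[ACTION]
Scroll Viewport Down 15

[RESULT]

         ┃┠────────────────────────────────────┨    
         ┗┃                                   0┃────
          ┃┌───┬───┬───┬───┐                   ┃    
          ┃│ 7 │ 8 │ 9 │ ÷ │                   ┃    
          ┃├───┼───┼───┼───┤                   ┃    
          ┃│ 4 │ 5 │ 6 │ × │                   ┃    
          ┃├───┼───┼───┼───┤                   ┃    
          ┃│ 1 │ 2 │ 3 │ - │                   ┃    
          ┃├───┼───┼───┼───┤                   ┃    
          ┃│ 0 │ . │ = │ + │                   ┃    
          ┃├───┼───┼───┼───┤                   ┃    
          ┃│ C │ MC│ MR│ M+│                   ┃    
          ┃└───┴───┴───┴───┘                   ┃    
          ┃                                    ┃━━━━
          ┃                                    ┃    
          ┗━━━━━━━━━━━━━━━━━━━━━━━━━━━━━━━━━━━━┛    
                                                    
                                                    
                                                    
                                                    
                                                    
                                                    
                                                    
                                                    


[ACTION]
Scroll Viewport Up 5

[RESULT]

         ┃                                     ┃    
         ┃                                     ┃    
         ┃                                     ┃    
         ┃┏━━━━━━━━━━━━━━━━━━━━━━━━━━━━━━━━━━━━┓    
         ┃┃ Calculator                         ┃━━━━
         ┃┠────────────────────────────────────┨    
         ┗┃                                   0┃────
          ┃┌───┬───┬───┬───┐                   ┃    
          ┃│ 7 │ 8 │ 9 │ ÷ │                   ┃    
          ┃├───┼───┼───┼───┤                   ┃    
          ┃│ 4 │ 5 │ 6 │ × │                   ┃    
          ┃├───┼───┼───┼───┤                   ┃    
          ┃│ 1 │ 2 │ 3 │ - │                   ┃    
          ┃├───┼───┼───┼───┤                   ┃    
          ┃│ 0 │ . │ = │ + │                   ┃    
          ┃├───┼───┼───┼───┤                   ┃    
          ┃│ C │ MC│ MR│ M+│                   ┃    
          ┃└───┴───┴───┴───┘                   ┃    
          ┃                                    ┃━━━━
          ┃                                    ┃    
          ┗━━━━━━━━━━━━━━━━━━━━━━━━━━━━━━━━━━━━┛    
                                                    
                                                    
                                                    


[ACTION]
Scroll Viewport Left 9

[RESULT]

                  ┃                                 
                  ┃                                 
                  ┃                                 
                  ┃┏━━━━━━━━━━━━━━━━━━━━━━━━━━━━━━━━
                  ┃┃ Calculator                     
                  ┃┠────────────────────────────────
                  ┗┃                                
                   ┃┌───┬───┬───┬───┐               
                   ┃│ 7 │ 8 │ 9 │ ÷ │               
                   ┃├───┼───┼───┼───┤               
                   ┃│ 4 │ 5 │ 6 │ × │               
                   ┃├───┼───┼───┼───┤               
                   ┃│ 1 │ 2 │ 3 │ - │               
                   ┃├───┼───┼───┼───┤               
                   ┃│ 0 │ . │ = │ + │               
                   ┃├───┼───┼───┼───┤               
                   ┃│ C │ MC│ MR│ M+│               
                   ┃└───┴───┴───┴───┘               
                   ┃                                
                   ┃                                
                   ┗━━━━━━━━━━━━━━━━━━━━━━━━━━━━━━━━
                                                    
                                                    
                                                    


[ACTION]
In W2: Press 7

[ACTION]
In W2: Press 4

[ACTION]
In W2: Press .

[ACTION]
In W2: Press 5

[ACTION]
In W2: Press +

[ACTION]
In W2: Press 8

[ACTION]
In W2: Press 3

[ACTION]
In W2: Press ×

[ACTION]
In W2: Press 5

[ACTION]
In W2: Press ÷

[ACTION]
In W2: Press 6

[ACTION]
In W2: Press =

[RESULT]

                  ┃                                 
                  ┃                                 
                  ┃                                 
                  ┃┏━━━━━━━━━━━━━━━━━━━━━━━━━━━━━━━━
                  ┃┃ Calculator                     
                  ┃┠────────────────────────────────
                  ┗┃                              13
                   ┃┌───┬───┬───┬───┐               
                   ┃│ 7 │ 8 │ 9 │ ÷ │               
                   ┃├───┼───┼───┼───┤               
                   ┃│ 4 │ 5 │ 6 │ × │               
                   ┃├───┼───┼───┼───┤               
                   ┃│ 1 │ 2 │ 3 │ - │               
                   ┃├───┼───┼───┼───┤               
                   ┃│ 0 │ . │ = │ + │               
                   ┃├───┼───┼───┼───┤               
                   ┃│ C │ MC│ MR│ M+│               
                   ┃└───┴───┴───┴───┘               
                   ┃                                
                   ┃                                
                   ┗━━━━━━━━━━━━━━━━━━━━━━━━━━━━━━━━
                                                    
                                                    
                                                    


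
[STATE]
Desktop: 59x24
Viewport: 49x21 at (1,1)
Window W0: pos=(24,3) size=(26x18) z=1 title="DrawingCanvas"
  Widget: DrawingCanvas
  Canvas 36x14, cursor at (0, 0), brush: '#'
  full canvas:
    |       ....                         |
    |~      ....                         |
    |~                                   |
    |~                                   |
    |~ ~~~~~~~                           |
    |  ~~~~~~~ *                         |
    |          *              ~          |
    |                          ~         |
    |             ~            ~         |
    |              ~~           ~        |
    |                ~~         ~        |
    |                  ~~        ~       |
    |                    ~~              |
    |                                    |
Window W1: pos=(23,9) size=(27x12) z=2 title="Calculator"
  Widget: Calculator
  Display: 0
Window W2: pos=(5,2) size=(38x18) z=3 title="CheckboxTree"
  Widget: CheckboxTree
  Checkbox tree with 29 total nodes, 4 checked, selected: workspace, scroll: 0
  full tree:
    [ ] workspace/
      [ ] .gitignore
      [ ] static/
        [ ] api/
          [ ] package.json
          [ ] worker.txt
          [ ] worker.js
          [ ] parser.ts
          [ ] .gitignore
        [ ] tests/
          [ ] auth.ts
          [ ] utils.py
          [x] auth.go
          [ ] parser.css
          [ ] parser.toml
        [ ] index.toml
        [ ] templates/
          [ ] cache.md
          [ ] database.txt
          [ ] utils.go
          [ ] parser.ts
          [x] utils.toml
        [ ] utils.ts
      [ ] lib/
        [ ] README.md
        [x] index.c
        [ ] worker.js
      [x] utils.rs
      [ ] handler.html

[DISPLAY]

                                                 
    ┏━━━━━━━━━━━━━━━━━━━━━━━━━━━━━━━━━━━━┓       
    ┃ CheckboxTree                       ┃━━━━━━┓
    ┠────────────────────────────────────┨      ┃
    ┃>[-] workspace/                     ┃──────┨
    ┃   [ ] .gitignore                   ┃      ┃
    ┃   [-] static/                      ┃      ┃
    ┃     [ ] api/                       ┃      ┃
    ┃       [ ] package.json             ┃━━━━━━┓
    ┃       [ ] worker.txt               ┃      ┃
    ┃       [ ] worker.js                ┃──────┨
    ┃       [ ] parser.ts                ┃     0┃
    ┃       [ ] .gitignore               ┃      ┃
    ┃     [-] tests/                     ┃      ┃
    ┃       [ ] auth.ts                  ┃      ┃
    ┃       [ ] utils.py                 ┃      ┃
    ┃       [x] auth.go                  ┃      ┃
    ┃       [ ] parser.css               ┃      ┃
    ┗━━━━━━━━━━━━━━━━━━━━━━━━━━━━━━━━━━━━┛      ┃
                      ┗━━━━━━━━━━━━━━━━━━━━━━━━━┛
                                                 


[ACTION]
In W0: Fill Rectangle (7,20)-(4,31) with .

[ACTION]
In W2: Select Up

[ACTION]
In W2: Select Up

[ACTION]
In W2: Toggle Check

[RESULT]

                                                 
    ┏━━━━━━━━━━━━━━━━━━━━━━━━━━━━━━━━━━━━┓       
    ┃ CheckboxTree                       ┃━━━━━━┓
    ┠────────────────────────────────────┨      ┃
    ┃>[x] workspace/                     ┃──────┨
    ┃   [x] .gitignore                   ┃      ┃
    ┃   [x] static/                      ┃      ┃
    ┃     [x] api/                       ┃      ┃
    ┃       [x] package.json             ┃━━━━━━┓
    ┃       [x] worker.txt               ┃      ┃
    ┃       [x] worker.js                ┃──────┨
    ┃       [x] parser.ts                ┃     0┃
    ┃       [x] .gitignore               ┃      ┃
    ┃     [x] tests/                     ┃      ┃
    ┃       [x] auth.ts                  ┃      ┃
    ┃       [x] utils.py                 ┃      ┃
    ┃       [x] auth.go                  ┃      ┃
    ┃       [x] parser.css               ┃      ┃
    ┗━━━━━━━━━━━━━━━━━━━━━━━━━━━━━━━━━━━━┛      ┃
                      ┗━━━━━━━━━━━━━━━━━━━━━━━━━┛
                                                 


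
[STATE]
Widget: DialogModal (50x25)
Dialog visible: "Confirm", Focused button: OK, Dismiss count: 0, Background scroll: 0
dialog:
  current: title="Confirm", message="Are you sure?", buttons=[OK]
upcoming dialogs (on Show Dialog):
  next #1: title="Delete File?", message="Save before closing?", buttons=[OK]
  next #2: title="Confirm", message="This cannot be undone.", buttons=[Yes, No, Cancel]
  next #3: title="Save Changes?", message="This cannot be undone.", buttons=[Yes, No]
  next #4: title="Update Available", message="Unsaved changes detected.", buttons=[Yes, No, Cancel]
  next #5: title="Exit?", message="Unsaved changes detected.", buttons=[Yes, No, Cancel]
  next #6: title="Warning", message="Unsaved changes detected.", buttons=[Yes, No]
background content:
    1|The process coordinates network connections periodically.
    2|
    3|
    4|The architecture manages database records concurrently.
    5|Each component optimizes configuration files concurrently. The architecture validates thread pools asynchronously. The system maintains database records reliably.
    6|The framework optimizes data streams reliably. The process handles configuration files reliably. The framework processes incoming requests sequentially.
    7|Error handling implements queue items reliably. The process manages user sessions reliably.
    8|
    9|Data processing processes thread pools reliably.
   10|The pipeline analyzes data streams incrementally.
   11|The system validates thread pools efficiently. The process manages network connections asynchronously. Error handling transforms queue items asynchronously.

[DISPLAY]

The process coordinates network connections period
                                                  
                                                  
The architecture manages database records concurre
Each component optimizes configuration files concu
The framework optimizes data streams reliably. The
Error handling implements queue items reliably. Th
                                                  
Data processing processes thread pools reliably.  
The pipeline analyzes data streams incrementally. 
The system valid┌───────────────┐ efficiently. The
                │    Confirm    │                 
                │ Are you sure? │                 
                │      [OK]     │                 
                └───────────────┘                 
                                                  
                                                  
                                                  
                                                  
                                                  
                                                  
                                                  
                                                  
                                                  
                                                  


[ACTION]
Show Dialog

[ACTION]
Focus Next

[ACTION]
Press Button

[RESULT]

The process coordinates network connections period
                                                  
                                                  
The architecture manages database records concurre
Each component optimizes configuration files concu
The framework optimizes data streams reliably. The
Error handling implements queue items reliably. Th
                                                  
Data processing processes thread pools reliably.  
The pipeline analyzes data streams incrementally. 
The system validates thread pools efficiently. The
                                                  
                                                  
                                                  
                                                  
                                                  
                                                  
                                                  
                                                  
                                                  
                                                  
                                                  
                                                  
                                                  
                                                  


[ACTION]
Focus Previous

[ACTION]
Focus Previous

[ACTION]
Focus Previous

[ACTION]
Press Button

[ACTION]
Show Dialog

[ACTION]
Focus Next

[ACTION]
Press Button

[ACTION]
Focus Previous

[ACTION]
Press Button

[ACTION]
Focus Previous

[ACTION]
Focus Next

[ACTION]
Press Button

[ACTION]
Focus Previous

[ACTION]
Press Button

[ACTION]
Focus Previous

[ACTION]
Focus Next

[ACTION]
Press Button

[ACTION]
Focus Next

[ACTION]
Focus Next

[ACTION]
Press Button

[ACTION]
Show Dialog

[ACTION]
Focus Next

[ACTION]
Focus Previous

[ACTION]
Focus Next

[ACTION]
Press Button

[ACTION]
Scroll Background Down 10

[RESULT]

The system validates thread pools efficiently. The
                                                  
                                                  
                                                  
                                                  
                                                  
                                                  
                                                  
                                                  
                                                  
                                                  
                                                  
                                                  
                                                  
                                                  
                                                  
                                                  
                                                  
                                                  
                                                  
                                                  
                                                  
                                                  
                                                  
                                                  
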